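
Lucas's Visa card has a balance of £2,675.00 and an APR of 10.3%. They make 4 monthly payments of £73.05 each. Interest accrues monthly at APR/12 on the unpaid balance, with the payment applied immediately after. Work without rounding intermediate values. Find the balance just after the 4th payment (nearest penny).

£2,472.05

Monthly rate r = 10.3%/12 = 0.858333% = 0.00858333.
Each month: B ← B·(1+r) − £73.05.
Month 1: interest £22.96; balance after payment £2,624.91.
Month 2: interest £22.53; balance after payment £2,574.39.
Month 3: interest £22.10; balance after payment £2,523.44.
Month 4: interest £21.66; balance after payment £2,472.05.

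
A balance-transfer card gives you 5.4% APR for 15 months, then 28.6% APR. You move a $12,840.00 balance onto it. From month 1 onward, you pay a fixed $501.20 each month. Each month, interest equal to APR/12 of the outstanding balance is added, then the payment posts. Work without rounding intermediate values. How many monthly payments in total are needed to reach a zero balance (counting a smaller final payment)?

Promo months 1–15 at r₀ = 5.4%/12 = 0.0045; months 16+ at r₁ = 28.6%/12 = 0.0238333.
After month 15: iterate B ← B·(1+r₀) − $501.20 for 15 months → $5,975.04.
Then at r₁ with $501.20/mo: n₂ = −ln(1 − r₁·B/P)/ln(1+r₁) ≈ 14.19 → 15 more payments.

30 months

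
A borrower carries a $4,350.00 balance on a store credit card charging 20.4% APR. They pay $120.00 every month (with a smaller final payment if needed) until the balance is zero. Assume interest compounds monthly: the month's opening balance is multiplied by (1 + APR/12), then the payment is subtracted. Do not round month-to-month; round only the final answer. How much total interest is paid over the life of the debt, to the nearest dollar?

$2,468

Monthly rate r = 20.4%/12 = 1.7% = 0.017.
Payoff takes n = ⌈−ln(1 − rB₀/P)/ln(1+r)⌉ = ⌈56.817⌉ = 57 payments; the last is $98.14.
Total paid = 56·$120.00 + $98.14 = $6,818.14.
Total interest = total paid − principal = $6,818.14 − $4,350.00 = $2,468.14.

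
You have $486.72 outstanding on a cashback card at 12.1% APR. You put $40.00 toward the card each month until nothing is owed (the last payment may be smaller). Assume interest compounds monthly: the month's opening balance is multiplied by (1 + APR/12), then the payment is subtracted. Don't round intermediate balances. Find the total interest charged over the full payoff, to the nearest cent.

$35.17

Monthly rate r = 12.1%/12 = 1.00833% = 0.0100833.
Payoff takes n = ⌈−ln(1 − rB₀/P)/ln(1+r)⌉ = ⌈13.047⌉ = 14 payments; the last is $1.89.
Total paid = 13·$40.00 + $1.89 = $521.89.
Total interest = total paid − principal = $521.89 − $486.72 = $35.17.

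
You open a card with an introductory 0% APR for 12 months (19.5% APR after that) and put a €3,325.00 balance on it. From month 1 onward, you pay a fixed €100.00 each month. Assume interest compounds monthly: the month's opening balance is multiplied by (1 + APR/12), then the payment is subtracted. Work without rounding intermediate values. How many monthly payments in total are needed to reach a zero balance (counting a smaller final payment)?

39 payments

Promo months 1–12 at r₀ = 0%/12 = 0; months 13+ at r₁ = 19.5%/12 = 0.01625.
After month 12 (no interest yet): B = €3,325.00 − 12·€100.00 = €2,125.00.
Then at r₁ with €100.00/mo: n₂ = −ln(1 − r₁·B/P)/ln(1+r₁) ≈ 26.28 → 27 more payments.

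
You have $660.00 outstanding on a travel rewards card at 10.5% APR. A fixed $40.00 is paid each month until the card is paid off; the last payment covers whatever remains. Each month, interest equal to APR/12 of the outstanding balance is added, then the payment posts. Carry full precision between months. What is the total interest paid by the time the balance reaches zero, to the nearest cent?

$55.92

Monthly rate r = 10.5%/12 = 0.875% = 0.00875.
Payoff takes n = ⌈−ln(1 − rB₀/P)/ln(1+r)⌉ = ⌈17.898⌉ = 18 payments; the last is $35.92.
Total paid = 17·$40.00 + $35.92 = $715.92.
Total interest = total paid − principal = $715.92 − $660.00 = $55.92.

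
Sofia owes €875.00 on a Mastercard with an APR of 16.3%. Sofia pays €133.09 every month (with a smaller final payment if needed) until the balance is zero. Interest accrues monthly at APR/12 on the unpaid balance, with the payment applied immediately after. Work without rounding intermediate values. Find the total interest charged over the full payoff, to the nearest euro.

Monthly rate r = 16.3%/12 = 1.35833% = 0.0135833.
Payoff takes n = ⌈−ln(1 − rB₀/P)/ln(1+r)⌉ = ⌈6.933⌉ = 7 payments; the last is €124.29.
Total paid = 6·€133.09 + €124.29 = €922.83.
Total interest = total paid − principal = €922.83 − €875.00 = €47.83.

€48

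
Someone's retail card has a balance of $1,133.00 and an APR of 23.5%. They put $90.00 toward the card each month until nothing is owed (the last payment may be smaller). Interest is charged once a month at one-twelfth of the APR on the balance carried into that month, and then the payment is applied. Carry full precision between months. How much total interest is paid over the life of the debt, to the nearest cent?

$180.82

Monthly rate r = 23.5%/12 = 1.95833% = 0.0195833.
Payoff takes n = ⌈−ln(1 − rB₀/P)/ln(1+r)⌉ = ⌈14.596⌉ = 15 payments; the last is $53.82.
Total paid = 14·$90.00 + $53.82 = $1,313.82.
Total interest = total paid − principal = $1,313.82 − $1,133.00 = $180.82.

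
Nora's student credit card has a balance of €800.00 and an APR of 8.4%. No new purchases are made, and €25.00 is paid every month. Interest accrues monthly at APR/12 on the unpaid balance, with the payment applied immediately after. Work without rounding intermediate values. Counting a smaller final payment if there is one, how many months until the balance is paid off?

37 payments

Monthly rate r = 8.4%/12 = 0.7% = 0.007.
Recurrence: B ← B·(1+r) − €25.00.
Month 1: interest €5.60; balance after payment €780.60.
Month 2: interest €5.46; balance after payment €761.06.
Closed form: n = −ln(1 − rB₀/P)/ln(1+r) = −ln(0.776)/ln(1.007) ≈ 36.356, so the balance reaches zero during payment 37.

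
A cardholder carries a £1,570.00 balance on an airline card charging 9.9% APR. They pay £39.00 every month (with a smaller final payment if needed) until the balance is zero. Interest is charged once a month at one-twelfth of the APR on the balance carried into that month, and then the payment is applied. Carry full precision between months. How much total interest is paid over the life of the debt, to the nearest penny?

£345.99

Monthly rate r = 9.9%/12 = 0.825% = 0.00825.
Payoff takes n = ⌈−ln(1 − rB₀/P)/ln(1+r)⌉ = ⌈49.128⌉ = 50 payments; the last is £4.99.
Total paid = 49·£39.00 + £4.99 = £1,915.99.
Total interest = total paid − principal = £1,915.99 − £1,570.00 = £345.99.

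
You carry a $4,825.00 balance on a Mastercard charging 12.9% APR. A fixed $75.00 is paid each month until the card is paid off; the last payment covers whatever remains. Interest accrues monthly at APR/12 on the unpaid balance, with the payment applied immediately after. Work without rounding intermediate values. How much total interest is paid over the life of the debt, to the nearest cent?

Monthly rate r = 12.9%/12 = 1.075% = 0.01075.
Payoff takes n = ⌈−ln(1 − rB₀/P)/ln(1+r)⌉ = ⌈110.011⌉ = 111 payments; the last is $0.81.
Total paid = 110·$75.00 + $0.81 = $8,250.81.
Total interest = total paid − principal = $8,250.81 − $4,825.00 = $3,425.81.

$3,425.81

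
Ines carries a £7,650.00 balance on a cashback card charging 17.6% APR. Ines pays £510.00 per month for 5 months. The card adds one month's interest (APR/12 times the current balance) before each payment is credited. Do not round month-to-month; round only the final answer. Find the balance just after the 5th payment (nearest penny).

£5,601.79

Monthly rate r = 17.6%/12 = 1.46667% = 0.0146667.
Each month: B ← B·(1+r) − £510.00.
Month 1: interest £112.20; balance after payment £7,252.20.
Month 2: interest £106.37; balance after payment £6,848.57.
Month 3: interest £100.45; balance after payment £6,439.01.
Month 4: interest £94.44; balance after payment £6,023.45.
Month 5: interest £88.34; balance after payment £5,601.79.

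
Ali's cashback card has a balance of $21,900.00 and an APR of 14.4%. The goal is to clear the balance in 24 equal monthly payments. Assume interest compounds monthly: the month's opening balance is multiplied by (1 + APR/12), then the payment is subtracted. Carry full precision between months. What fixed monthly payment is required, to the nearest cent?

$1,055.63

Monthly rate r = 14.4%/12 = 1.2% = 0.012.
Level-payment amortization: P = B₀·r / (1 − (1+r)^(−n)) = 21900.00·0.012 / (1 − 1.012^(−24)).
Denominator 1 − (1+r)^(−24) = 0.24895199.
P = 262.8 / 0.24895199 ≈ 1055.63.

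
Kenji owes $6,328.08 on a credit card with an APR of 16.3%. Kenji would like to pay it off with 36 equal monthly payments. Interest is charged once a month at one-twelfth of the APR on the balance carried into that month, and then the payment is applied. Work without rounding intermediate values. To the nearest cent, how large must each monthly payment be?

Monthly rate r = 16.3%/12 = 1.35833% = 0.0135833.
Level-payment amortization: P = B₀·r / (1 − (1+r)^(−n)) = 6328.08·0.0135833 / (1 − 1.01358^(−36)).
Denominator 1 − (1+r)^(−36) = 0.38473896.
P = 85.9564 / 0.38473896 ≈ 223.41.

$223.41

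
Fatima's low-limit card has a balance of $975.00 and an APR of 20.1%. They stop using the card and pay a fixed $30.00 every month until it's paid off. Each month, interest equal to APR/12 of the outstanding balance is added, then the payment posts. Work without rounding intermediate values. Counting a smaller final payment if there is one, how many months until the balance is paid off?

48 payments

Monthly rate r = 20.1%/12 = 1.675% = 0.01675.
Recurrence: B ← B·(1+r) − $30.00.
Month 1: interest $16.33; balance after payment $961.33.
Month 2: interest $16.10; balance after payment $947.43.
Closed form: n = −ln(1 − rB₀/P)/ln(1+r) = −ln(0.45562)/ln(1.01675) ≈ 47.322, so the balance reaches zero during payment 48.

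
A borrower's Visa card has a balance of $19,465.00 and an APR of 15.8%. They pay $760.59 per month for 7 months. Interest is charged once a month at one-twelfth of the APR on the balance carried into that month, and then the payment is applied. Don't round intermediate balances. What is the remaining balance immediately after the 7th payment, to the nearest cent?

Monthly rate r = 15.8%/12 = 1.31667% = 0.0131667.
Each month: B ← B·(1+r) − $760.59.
Month 1: interest $256.29; balance after payment $18,960.70.
Month 2: interest $249.65; balance after payment $18,449.76.
Month 3: interest $242.92; balance after payment $17,932.09.
Month 4: interest $236.11; balance after payment $17,407.61.
Month 5: interest $229.20; balance after payment $16,876.22.
Month 6: interest $222.20; balance after payment $16,337.83.
Month 7: interest $215.11; balance after payment $15,792.35.

$15,792.35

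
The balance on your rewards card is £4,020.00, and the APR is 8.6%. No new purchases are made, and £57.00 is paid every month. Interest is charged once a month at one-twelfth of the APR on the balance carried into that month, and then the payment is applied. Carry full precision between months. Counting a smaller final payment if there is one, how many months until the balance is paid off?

99 months

Monthly rate r = 8.6%/12 = 0.716667% = 0.00716667.
Recurrence: B ← B·(1+r) − £57.00.
Month 1: interest £28.81; balance after payment £3,991.81.
Month 2: interest £28.61; balance after payment £3,963.42.
Closed form: n = −ln(1 − rB₀/P)/ln(1+r) = −ln(0.49456)/ln(1.00717) ≈ 98.596, so the balance reaches zero during payment 99.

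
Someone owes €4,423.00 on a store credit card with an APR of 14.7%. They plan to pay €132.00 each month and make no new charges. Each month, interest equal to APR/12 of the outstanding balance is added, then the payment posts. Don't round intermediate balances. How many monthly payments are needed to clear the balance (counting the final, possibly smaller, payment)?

44 payments

Monthly rate r = 14.7%/12 = 1.225% = 0.01225.
Recurrence: B ← B·(1+r) − €132.00.
Month 1: interest €54.18; balance after payment €4,345.18.
Month 2: interest €53.23; balance after payment €4,266.41.
Closed form: n = −ln(1 − rB₀/P)/ln(1+r) = −ln(0.58953)/ln(1.01225) ≈ 43.400, so the balance reaches zero during payment 44.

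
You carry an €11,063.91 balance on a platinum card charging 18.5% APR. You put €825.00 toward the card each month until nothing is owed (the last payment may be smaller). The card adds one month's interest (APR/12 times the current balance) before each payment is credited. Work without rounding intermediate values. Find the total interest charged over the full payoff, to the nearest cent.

Monthly rate r = 18.5%/12 = 1.54167% = 0.0154167.
Payoff takes n = ⌈−ln(1 − rB₀/P)/ln(1+r)⌉ = ⌈15.139⌉ = 16 payments; the last is €115.68.
Total paid = 15·€825.00 + €115.68 = €12,490.68.
Total interest = total paid − principal = €12,490.68 − €11,063.91 = €1,426.77.

€1,426.77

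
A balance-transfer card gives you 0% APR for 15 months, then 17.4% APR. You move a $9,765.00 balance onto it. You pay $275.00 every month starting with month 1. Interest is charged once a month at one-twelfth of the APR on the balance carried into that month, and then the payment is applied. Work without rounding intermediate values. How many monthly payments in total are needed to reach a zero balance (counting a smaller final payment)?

40 payments

Promo months 1–15 at r₀ = 0%/12 = 0; months 16+ at r₁ = 17.4%/12 = 0.0145.
After month 15 (no interest yet): B = $9,765.00 − 15·$275.00 = $5,640.00.
Then at r₁ with $275.00/mo: n₂ = −ln(1 − r₁·B/P)/ln(1+r₁) ≈ 24.52 → 25 more payments.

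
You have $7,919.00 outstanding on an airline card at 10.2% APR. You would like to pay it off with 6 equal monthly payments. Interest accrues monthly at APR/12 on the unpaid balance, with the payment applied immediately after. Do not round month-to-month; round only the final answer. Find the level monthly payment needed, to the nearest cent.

$1,359.38

Monthly rate r = 10.2%/12 = 0.85% = 0.0085.
Level-payment amortization: P = B₀·r / (1 − (1+r)^(−n)) = 7919.00·0.0085 / (1 − 1.0085^(−6)).
Denominator 1 − (1+r)^(−6) = 0.0495164943.
P = 67.3115 / 0.0495164943 ≈ 1359.38.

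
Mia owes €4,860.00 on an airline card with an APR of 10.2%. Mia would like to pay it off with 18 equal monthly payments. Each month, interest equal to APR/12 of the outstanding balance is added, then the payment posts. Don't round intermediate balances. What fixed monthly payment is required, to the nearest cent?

€292.33

Monthly rate r = 10.2%/12 = 0.85% = 0.0085.
Level-payment amortization: P = B₀·r / (1 − (1+r)^(−n)) = 4860.00·0.0085 / (1 − 1.0085^(−18)).
Denominator 1 − (1+r)^(−18) = 0.141315242.
P = 41.31 / 0.141315242 ≈ 292.33.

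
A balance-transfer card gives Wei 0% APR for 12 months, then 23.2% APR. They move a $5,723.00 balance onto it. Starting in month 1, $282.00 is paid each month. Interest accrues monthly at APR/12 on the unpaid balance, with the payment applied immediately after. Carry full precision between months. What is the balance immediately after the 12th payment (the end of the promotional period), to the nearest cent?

$2,339.00

Promo months 1–12 at r₀ = 0%/12 = 0; months 13+ at r₁ = 23.2%/12 = 0.0193333.
After month 12 (no interest yet): B = $5,723.00 − 12·$282.00 = $2,339.00.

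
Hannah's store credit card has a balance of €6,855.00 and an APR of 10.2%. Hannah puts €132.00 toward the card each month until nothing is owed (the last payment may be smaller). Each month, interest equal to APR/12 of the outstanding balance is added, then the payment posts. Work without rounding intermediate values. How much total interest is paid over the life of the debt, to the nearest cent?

€2,227.15

Monthly rate r = 10.2%/12 = 0.85% = 0.0085.
Payoff takes n = ⌈−ln(1 − rB₀/P)/ln(1+r)⌉ = ⌈68.804⌉ = 69 payments; the last is €106.15.
Total paid = 68·€132.00 + €106.15 = €9,082.15.
Total interest = total paid − principal = €9,082.15 − €6,855.00 = €2,227.15.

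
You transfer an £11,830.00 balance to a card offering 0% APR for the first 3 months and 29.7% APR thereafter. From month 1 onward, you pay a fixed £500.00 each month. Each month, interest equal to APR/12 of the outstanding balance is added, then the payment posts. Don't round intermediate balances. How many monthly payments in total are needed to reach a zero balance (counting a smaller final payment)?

33 payments

Promo months 1–3 at r₀ = 0%/12 = 0; months 4+ at r₁ = 29.7%/12 = 0.02475.
After month 3 (no interest yet): B = £11,830.00 − 3·£500.00 = £10,330.00.
Then at r₁ with £500.00/mo: n₂ = −ln(1 − r₁·B/P)/ln(1+r₁) ≈ 29.29 → 30 more payments.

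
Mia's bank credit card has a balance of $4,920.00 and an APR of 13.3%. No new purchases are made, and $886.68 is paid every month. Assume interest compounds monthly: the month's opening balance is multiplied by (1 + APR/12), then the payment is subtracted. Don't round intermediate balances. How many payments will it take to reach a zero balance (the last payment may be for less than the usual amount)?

Monthly rate r = 13.3%/12 = 1.10833% = 0.0110833.
Recurrence: B ← B·(1+r) − $886.68.
Month 1: interest $54.53; balance after payment $4,087.85.
Month 2: interest $45.31; balance after payment $3,246.48.
Month 3: interest $35.98; balance after payment $2,395.78.
Month 4: interest $26.55; balance after payment $1,535.65.
Month 5: interest $17.02; balance after payment $665.99.
Month 6: interest $7.38; balance after payment $0.00.

6 months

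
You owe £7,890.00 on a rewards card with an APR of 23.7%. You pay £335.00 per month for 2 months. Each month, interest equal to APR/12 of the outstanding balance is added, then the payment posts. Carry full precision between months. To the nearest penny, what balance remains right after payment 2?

Monthly rate r = 23.7%/12 = 1.975% = 0.01975.
Each month: B ← B·(1+r) − £335.00.
Month 1: interest £155.83; balance after payment £7,710.83.
Month 2: interest £152.29; balance after payment £7,528.12.

£7,528.12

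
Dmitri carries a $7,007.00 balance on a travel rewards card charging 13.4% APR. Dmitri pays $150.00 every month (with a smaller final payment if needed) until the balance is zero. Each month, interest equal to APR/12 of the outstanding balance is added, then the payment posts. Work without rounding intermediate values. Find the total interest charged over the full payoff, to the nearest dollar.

$2,953

Monthly rate r = 13.4%/12 = 1.11667% = 0.0111667.
Payoff takes n = ⌈−ln(1 − rB₀/P)/ln(1+r)⌉ = ⌈66.402⌉ = 67 payments; the last is $60.44.
Total paid = 66·$150.00 + $60.44 = $9,960.44.
Total interest = total paid − principal = $9,960.44 − $7,007.00 = $2,953.44.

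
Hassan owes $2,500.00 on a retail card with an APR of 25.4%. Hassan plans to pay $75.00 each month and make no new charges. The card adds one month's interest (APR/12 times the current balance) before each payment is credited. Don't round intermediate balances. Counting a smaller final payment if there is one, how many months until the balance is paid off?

Monthly rate r = 25.4%/12 = 2.11667% = 0.0211667.
Recurrence: B ← B·(1+r) − $75.00.
Month 1: interest $52.92; balance after payment $2,477.92.
Month 2: interest $52.45; balance after payment $2,455.37.
Closed form: n = −ln(1 − rB₀/P)/ln(1+r) = −ln(0.29444)/ln(1.02117) ≈ 58.373, so the balance reaches zero during payment 59.

59 months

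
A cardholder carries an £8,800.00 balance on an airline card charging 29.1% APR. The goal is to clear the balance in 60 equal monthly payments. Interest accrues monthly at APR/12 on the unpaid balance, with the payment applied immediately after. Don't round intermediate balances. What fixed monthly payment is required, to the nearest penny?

Monthly rate r = 29.1%/12 = 2.425% = 0.02425.
Level-payment amortization: P = B₀·r / (1 − (1+r)^(−n)) = 8800.00·0.02425 / (1 − 1.02425^(−60)).
Denominator 1 − (1+r)^(−60) = 0.762512015.
P = 213.4 / 0.762512015 ≈ 279.86.

£279.86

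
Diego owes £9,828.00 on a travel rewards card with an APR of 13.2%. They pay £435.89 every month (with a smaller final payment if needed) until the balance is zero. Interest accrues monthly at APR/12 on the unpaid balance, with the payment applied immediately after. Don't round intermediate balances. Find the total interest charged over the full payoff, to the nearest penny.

£1,529.28

Monthly rate r = 13.2%/12 = 1.1% = 0.011.
Payoff takes n = ⌈−ln(1 − rB₀/P)/ln(1+r)⌉ = ⌈26.055⌉ = 27 payments; the last is £24.14.
Total paid = 26·£435.89 + £24.14 = £11,357.28.
Total interest = total paid − principal = £11,357.28 − £9,828.00 = £1,529.28.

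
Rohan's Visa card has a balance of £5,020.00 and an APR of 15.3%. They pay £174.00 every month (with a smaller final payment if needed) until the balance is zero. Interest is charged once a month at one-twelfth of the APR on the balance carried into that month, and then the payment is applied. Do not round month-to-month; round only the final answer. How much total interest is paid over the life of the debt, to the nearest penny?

Monthly rate r = 15.3%/12 = 1.275% = 0.01275.
Payoff takes n = ⌈−ln(1 − rB₀/P)/ln(1+r)⌉ = ⌈36.199⌉ = 37 payments; the last is £34.81.
Total paid = 36·£174.00 + £34.81 = £6,298.81.
Total interest = total paid − principal = £6,298.81 − £5,020.00 = £1,278.81.

£1,278.81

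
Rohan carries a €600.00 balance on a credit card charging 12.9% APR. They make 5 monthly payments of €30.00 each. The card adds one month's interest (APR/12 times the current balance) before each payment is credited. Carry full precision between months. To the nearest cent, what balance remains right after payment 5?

Monthly rate r = 12.9%/12 = 1.075% = 0.01075.
Each month: B ← B·(1+r) − €30.00.
Month 1: interest €6.45; balance after payment €576.45.
Month 2: interest €6.20; balance after payment €552.65.
Month 3: interest €5.94; balance after payment €528.59.
Month 4: interest €5.68; balance after payment €504.27.
Month 5: interest €5.42; balance after payment €479.69.

€479.69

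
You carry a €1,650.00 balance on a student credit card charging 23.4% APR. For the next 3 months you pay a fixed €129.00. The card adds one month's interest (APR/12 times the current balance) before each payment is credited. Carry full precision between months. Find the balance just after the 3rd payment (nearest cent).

Monthly rate r = 23.4%/12 = 1.95% = 0.0195.
Each month: B ← B·(1+r) − €129.00.
Month 1: interest €32.17; balance after payment €1,553.17.
Month 2: interest €30.29; balance after payment €1,454.46.
Month 3: interest €28.36; balance after payment €1,353.82.

€1,353.82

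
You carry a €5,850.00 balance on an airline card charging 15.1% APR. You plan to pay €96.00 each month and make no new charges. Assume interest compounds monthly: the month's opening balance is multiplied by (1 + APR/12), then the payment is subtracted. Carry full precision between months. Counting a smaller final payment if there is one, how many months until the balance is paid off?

Monthly rate r = 15.1%/12 = 1.25833% = 0.0125833.
Recurrence: B ← B·(1+r) − €96.00.
Month 1: interest €73.61; balance after payment €5,827.61.
Month 2: interest €73.33; balance after payment €5,804.94.
Closed form: n = −ln(1 − rB₀/P)/ln(1+r) = −ln(0.2332)/ln(1.01258) ≈ 116.423, so the balance reaches zero during payment 117.

117 months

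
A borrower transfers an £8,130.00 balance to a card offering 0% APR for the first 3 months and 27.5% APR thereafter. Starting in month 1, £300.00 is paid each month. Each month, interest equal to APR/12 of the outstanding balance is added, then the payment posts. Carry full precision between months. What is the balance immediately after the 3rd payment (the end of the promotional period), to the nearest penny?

£7,230.00

Promo months 1–3 at r₀ = 0%/12 = 0; months 4+ at r₁ = 27.5%/12 = 0.0229167.
After month 3 (no interest yet): B = £8,130.00 − 3·£300.00 = £7,230.00.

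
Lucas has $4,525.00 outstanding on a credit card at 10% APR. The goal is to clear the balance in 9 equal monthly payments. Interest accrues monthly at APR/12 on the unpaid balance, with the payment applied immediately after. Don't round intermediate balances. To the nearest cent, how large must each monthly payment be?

$523.96

Monthly rate r = 10%/12 = 0.833333% = 0.00833333.
Level-payment amortization: P = B₀·r / (1 − (1+r)^(−n)) = 4525.00·0.00833333 / (1 − 1.00833^(−9)).
Denominator 1 − (1+r)^(−9) = 0.0719681497.
P = 37.7083 / 0.0719681497 ≈ 523.96.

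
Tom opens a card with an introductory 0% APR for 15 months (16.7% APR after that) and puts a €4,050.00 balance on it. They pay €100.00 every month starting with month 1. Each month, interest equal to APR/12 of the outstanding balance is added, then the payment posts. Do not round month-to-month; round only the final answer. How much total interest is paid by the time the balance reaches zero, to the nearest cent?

€621.55

Promo months 1–15 at r₀ = 0%/12 = 0; months 16+ at r₁ = 16.7%/12 = 0.0139167.
After month 15 (no interest yet): B = €4,050.00 − 15·€100.00 = €2,550.00.
Then at r₁ with €100.00/mo: n₂ = −ln(1 − r₁·B/P)/ln(1+r₁) ≈ 31.71 → 32 more payments.
Total paid = 46·€100.00 + €71.55 = €4,671.55; interest = €4,671.55 − €4,050.00 = €621.55.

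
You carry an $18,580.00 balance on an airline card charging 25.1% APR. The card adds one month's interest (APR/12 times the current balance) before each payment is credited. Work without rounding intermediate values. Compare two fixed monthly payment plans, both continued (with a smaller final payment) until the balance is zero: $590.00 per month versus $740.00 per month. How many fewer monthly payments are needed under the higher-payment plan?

16 fewer payments

Monthly rate r = 25.1%/12 = 2.09167% = 0.0209167.
At $590.00/mo: n = ⌈−ln(1 − rB₀/P)/ln(1+r)⌉ = 52 payments (last $548.76); total interest = total paid − $18,580.00 = $12,058.76.
At $740.00/mo: 36 payments (last $725.21); total interest $8,045.21.
Payments saved = 52 − 36 = 16.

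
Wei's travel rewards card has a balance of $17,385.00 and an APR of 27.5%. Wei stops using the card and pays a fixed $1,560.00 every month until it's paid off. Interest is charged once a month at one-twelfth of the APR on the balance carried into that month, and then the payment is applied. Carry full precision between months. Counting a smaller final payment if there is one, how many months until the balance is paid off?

Monthly rate r = 27.5%/12 = 2.29167% = 0.0229167.
Recurrence: B ← B·(1+r) − $1,560.00.
Month 1: interest $398.41; balance after payment $16,223.41.
Month 2: interest $371.79; balance after payment $15,035.19.
Closed form: n = −ln(1 − rB₀/P)/ln(1+r) = −ln(0.74461)/ln(1.02292) ≈ 13.015, so the balance reaches zero during payment 14.

14 months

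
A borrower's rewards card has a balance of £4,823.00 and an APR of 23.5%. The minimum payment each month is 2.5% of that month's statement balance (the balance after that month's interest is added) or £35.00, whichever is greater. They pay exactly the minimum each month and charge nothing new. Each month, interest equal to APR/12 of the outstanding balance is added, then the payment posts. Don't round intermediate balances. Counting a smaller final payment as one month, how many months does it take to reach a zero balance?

288 months

Monthly rate r = 23.5%/12 = 1.95833% = 0.0195833.
While 2.5% of the post-interest balance exceeds £35.00, each month B ← (B·(1+r))·(1 − 0.025), i.e. B shrinks by the factor (1+r)·0.975 = 0.99409.
This holds for months 1–213. Entering month 214 the balance is £1,365.66; 2.5% of the post-interest balance is now below £35.00, so the flat £35.00 minimum applies from here.
From month 214 a fixed £35.00 at rate r clears £1,365.66 in 75 more payments. Total: 213 + 75 = 288 months.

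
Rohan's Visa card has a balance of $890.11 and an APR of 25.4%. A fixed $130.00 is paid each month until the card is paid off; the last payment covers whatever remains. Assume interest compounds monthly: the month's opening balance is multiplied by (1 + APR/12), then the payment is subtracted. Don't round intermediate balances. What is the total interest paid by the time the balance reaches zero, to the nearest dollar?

Monthly rate r = 25.4%/12 = 2.11667% = 0.0211667.
Payoff takes n = ⌈−ln(1 − rB₀/P)/ln(1+r)⌉ = ⌈7.475⌉ = 8 payments; the last is $62.09.
Total paid = 7·$130.00 + $62.09 = $972.09.
Total interest = total paid − principal = $972.09 − $890.11 = $81.98.

$82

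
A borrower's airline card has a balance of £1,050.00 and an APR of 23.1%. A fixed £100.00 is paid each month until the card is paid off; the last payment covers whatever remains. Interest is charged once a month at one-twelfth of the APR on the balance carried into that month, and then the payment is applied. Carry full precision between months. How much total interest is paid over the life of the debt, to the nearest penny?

£134.38

Monthly rate r = 23.1%/12 = 1.925% = 0.01925.
Payoff takes n = ⌈−ln(1 − rB₀/P)/ln(1+r)⌉ = ⌈11.843⌉ = 12 payments; the last is £84.38.
Total paid = 11·£100.00 + £84.38 = £1,184.38.
Total interest = total paid − principal = £1,184.38 − £1,050.00 = £134.38.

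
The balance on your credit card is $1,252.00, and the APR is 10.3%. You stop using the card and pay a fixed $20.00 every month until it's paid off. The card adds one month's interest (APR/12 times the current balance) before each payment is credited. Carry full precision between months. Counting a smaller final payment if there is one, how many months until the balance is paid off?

91 months

Monthly rate r = 10.3%/12 = 0.858333% = 0.00858333.
Recurrence: B ← B·(1+r) − $20.00.
Month 1: interest $10.75; balance after payment $1,242.75.
Month 2: interest $10.67; balance after payment $1,233.41.
Closed form: n = −ln(1 − rB₀/P)/ln(1+r) = −ln(0.46268)/ln(1.00858) ≈ 90.177, so the balance reaches zero during payment 91.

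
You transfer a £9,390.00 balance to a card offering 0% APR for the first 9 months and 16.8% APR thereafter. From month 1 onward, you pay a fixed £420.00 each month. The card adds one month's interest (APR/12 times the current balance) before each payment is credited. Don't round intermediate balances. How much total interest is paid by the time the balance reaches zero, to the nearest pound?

£644

Promo months 1–9 at r₀ = 0%/12 = 0; months 10+ at r₁ = 16.8%/12 = 0.014.
After month 9 (no interest yet): B = £9,390.00 − 9·£420.00 = £5,610.00.
Then at r₁ with £420.00/mo: n₂ = −ln(1 − r₁·B/P)/ln(1+r₁) ≈ 14.89 → 15 more payments.
Total paid = 23·£420.00 + £374.38 = £10,034.38; interest = £10,034.38 − £9,390.00 = £644.38.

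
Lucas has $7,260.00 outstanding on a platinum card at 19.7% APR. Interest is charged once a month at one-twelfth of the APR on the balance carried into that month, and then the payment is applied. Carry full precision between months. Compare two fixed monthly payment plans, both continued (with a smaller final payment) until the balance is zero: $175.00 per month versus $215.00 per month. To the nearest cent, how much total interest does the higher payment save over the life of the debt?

$1,609.61

Monthly rate r = 19.7%/12 = 1.64167% = 0.0164167.
At $175.00/mo: n = ⌈−ln(1 − rB₀/P)/ln(1+r)⌉ = 71 payments (last $31.46); total interest = total paid − $7,260.00 = $5,021.46.
At $215.00/mo: 50 payments (last $136.85); total interest $3,411.85.
Interest saved = $5,021.46 − $3,411.85 = $1,609.61.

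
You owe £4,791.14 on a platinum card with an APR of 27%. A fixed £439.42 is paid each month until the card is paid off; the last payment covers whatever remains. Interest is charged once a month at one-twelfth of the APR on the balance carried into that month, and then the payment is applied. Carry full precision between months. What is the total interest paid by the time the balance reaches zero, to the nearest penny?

Monthly rate r = 27%/12 = 2.25% = 0.0225.
Payoff takes n = ⌈−ln(1 − rB₀/P)/ln(1+r)⌉ = ⌈12.650⌉ = 13 payments; the last is £286.69.
Total paid = 12·£439.42 + £286.69 = £5,559.73.
Total interest = total paid − principal = £5,559.73 − £4,791.14 = £768.59.

£768.59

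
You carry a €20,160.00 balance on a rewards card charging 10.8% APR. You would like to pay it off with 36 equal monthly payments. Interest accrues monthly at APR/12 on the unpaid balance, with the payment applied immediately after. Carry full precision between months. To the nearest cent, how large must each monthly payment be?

Monthly rate r = 10.8%/12 = 0.9% = 0.009.
Level-payment amortization: P = B₀·r / (1 − (1+r)^(−n)) = 20160.00·0.009 / (1 − 1.009^(−36)).
Denominator 1 − (1+r)^(−36) = 0.275700783.
P = 181.44 / 0.275700783 ≈ 658.10.

€658.10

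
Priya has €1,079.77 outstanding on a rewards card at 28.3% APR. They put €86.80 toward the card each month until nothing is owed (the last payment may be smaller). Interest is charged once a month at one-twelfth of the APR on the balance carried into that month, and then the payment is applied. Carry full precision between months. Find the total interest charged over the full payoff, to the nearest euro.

Monthly rate r = 28.3%/12 = 2.35833% = 0.0235833.
Payoff takes n = ⌈−ln(1 − rB₀/P)/ln(1+r)⌉ = ⌈14.897⌉ = 15 payments; the last is €77.98.
Total paid = 14·€86.80 + €77.98 = €1,293.18.
Total interest = total paid − principal = €1,293.18 − €1,079.77 = €213.41.

€213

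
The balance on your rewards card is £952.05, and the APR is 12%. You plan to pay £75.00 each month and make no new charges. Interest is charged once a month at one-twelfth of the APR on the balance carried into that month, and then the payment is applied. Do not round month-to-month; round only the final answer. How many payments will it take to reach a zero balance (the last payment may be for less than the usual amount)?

Monthly rate r = 12%/12 = 1% = 0.01.
Recurrence: B ← B·(1+r) − £75.00.
Month 1: interest £9.52; balance after payment £886.57.
Month 2: interest £8.87; balance after payment £820.44.
Closed form: n = −ln(1 − rB₀/P)/ln(1+r) = −ln(0.87306)/ln(1.01) ≈ 13.643, so the balance reaches zero during payment 14.

14 months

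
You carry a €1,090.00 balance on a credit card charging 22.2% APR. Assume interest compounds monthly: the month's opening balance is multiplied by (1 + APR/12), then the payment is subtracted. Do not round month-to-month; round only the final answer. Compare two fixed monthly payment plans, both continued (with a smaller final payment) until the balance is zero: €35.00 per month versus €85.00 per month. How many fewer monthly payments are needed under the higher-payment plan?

32 fewer payments

Monthly rate r = 22.2%/12 = 1.85% = 0.0185.
At €35.00/mo: n = ⌈−ln(1 − rB₀/P)/ln(1+r)⌉ = 47 payments (last €28.94); total interest = total paid − €1,090.00 = €548.94.
At €85.00/mo: 15 payments (last €65.85); total interest €165.85.
Payments saved = 47 − 15 = 32.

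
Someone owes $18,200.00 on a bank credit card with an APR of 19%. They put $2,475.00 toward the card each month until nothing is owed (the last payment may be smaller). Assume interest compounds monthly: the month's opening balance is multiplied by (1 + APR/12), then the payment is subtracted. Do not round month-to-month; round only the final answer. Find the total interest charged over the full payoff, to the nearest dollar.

Monthly rate r = 19%/12 = 1.58333% = 0.0158333.
Payoff takes n = ⌈−ln(1 − rB₀/P)/ln(1+r)⌉ = ⌈7.880⌉ = 8 payments; the last is $2,179.52.
Total paid = 7·$2,475.00 + $2,179.52 = $19,504.52.
Total interest = total paid − principal = $19,504.52 − $18,200.00 = $1,304.52.

$1,305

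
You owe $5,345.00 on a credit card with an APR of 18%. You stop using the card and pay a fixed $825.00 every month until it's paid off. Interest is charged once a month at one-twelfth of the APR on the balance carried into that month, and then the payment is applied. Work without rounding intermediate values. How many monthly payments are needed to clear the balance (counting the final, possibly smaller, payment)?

7 months

Monthly rate r = 18%/12 = 1.5% = 0.015.
Recurrence: B ← B·(1+r) − $825.00.
Month 1: interest $80.17; balance after payment $4,600.18.
Month 2: interest $69.00; balance after payment $3,844.18.
Closed form: n = −ln(1 − rB₀/P)/ln(1+r) = −ln(0.90282)/ln(1.015) ≈ 6.867, so the balance reaches zero during payment 7.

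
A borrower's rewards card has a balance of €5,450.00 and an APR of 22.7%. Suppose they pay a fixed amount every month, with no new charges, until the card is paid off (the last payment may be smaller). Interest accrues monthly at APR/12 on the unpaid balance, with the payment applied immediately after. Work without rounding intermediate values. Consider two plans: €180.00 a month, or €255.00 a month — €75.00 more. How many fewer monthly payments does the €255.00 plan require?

Monthly rate r = 22.7%/12 = 1.89167% = 0.0189167.
At €180.00/mo: n = ⌈−ln(1 − rB₀/P)/ln(1+r)⌉ = 46 payments (last €68.58); total interest = total paid − €5,450.00 = €2,718.58.
At €255.00/mo: 28 payments (last €164.31); total interest €1,599.31.
Payments saved = 46 − 28 = 18.

18 fewer payments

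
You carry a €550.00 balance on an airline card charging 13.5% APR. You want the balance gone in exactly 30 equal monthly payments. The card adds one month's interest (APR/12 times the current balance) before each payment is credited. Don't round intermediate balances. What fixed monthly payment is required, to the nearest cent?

€21.70

Monthly rate r = 13.5%/12 = 1.125% = 0.01125.
Level-payment amortization: P = B₀·r / (1 − (1+r)^(−n)) = 550.00·0.01125 / (1 − 1.01125^(−30)).
Denominator 1 − (1+r)^(−30) = 0.285102199.
P = 6.1875 / 0.285102199 ≈ 21.70.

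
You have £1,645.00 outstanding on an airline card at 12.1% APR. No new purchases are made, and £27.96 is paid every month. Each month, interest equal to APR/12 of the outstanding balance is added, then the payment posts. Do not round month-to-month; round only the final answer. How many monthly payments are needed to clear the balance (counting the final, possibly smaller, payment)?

90 payments

Monthly rate r = 12.1%/12 = 1.00833% = 0.0100833.
Recurrence: B ← B·(1+r) − £27.96.
Month 1: interest £16.59; balance after payment £1,633.63.
Month 2: interest £16.47; balance after payment £1,622.14.
Closed form: n = −ln(1 − rB₀/P)/ln(1+r) = −ln(0.40676)/ln(1.01008) ≈ 89.660, so the balance reaches zero during payment 90.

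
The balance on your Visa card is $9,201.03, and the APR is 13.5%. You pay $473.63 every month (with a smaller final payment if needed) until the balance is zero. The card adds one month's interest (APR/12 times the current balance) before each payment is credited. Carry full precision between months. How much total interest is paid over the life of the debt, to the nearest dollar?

$1,239

Monthly rate r = 13.5%/12 = 1.125% = 0.01125.
Payoff takes n = ⌈−ln(1 − rB₀/P)/ln(1+r)⌉ = ⌈22.043⌉ = 23 payments; the last is $20.65.
Total paid = 22·$473.63 + $20.65 = $10,440.51.
Total interest = total paid − principal = $10,440.51 − $9,201.03 = $1,239.48.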